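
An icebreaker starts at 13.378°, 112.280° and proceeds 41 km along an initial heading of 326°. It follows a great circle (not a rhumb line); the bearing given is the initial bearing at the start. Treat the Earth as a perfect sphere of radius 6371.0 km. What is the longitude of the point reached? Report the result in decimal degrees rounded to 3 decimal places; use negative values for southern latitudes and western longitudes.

longitude 112.068°

Angular distance δ = d/R = 41 / 6371 = 0.006435 rad.
Converting: φ₁ = 0.233490 rad, θ = 5.689773 rad.
Applying the spherical law of cosines for sides, sin φ₂ = sin φ₁ cos δ + cos φ₁ sin δ cos θ = 0.236560, so φ₂ = 13.684°.
Then Δλ = atan2(-0.003501, 0.945245) = -0.003704 rad, from sin θ sin δ cos φ₁ over cos δ − sin φ₁ sin φ₂.
λ₂ = λ₁ + Δλ = 112.068°.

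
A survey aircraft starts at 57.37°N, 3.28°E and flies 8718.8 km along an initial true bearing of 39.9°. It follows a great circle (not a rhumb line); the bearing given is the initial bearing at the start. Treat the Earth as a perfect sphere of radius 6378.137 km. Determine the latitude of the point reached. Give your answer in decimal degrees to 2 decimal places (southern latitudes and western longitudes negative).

latitude 35.14°

Angular distance δ = d/R = 8718.8 / 6378.137 = 1.366982 rad.
Converting: φ₁ = 1.001295 rad, θ = 0.696386 rad.
Destination latitude: φ₂ = arcsin( sin φ₁ cos δ + cos φ₁ sin δ cos θ ) = arcsin(0.575563) = 35.14°.
Then Δλ = atan2(0.338718, -0.282316) = 2.265623 rad, from sin θ sin δ cos φ₁ over cos δ − sin φ₁ sin φ₂.
λ₂ = λ₁ + Δλ = 133.09°.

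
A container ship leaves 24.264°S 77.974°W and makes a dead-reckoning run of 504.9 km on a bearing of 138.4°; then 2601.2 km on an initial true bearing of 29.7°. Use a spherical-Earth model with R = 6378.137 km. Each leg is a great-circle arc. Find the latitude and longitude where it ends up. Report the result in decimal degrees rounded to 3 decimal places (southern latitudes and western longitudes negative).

latitude -6.908°, longitude -63.160°

Apply the spherical direct solution leg by leg, carrying full precision between legs.
Leg 1: from (-24.264°, -77.974°), δ = 504.9/6378.137 = 0.079161 rad, θ = 138.4° → φ = -27.617°, λ = -74.577°.
Leg 2: from (-27.617°, -74.577°), δ = 2601.2/6378.137 = 0.407831 rad, θ = 29.7° → φ = -6.908°, λ = -63.160°.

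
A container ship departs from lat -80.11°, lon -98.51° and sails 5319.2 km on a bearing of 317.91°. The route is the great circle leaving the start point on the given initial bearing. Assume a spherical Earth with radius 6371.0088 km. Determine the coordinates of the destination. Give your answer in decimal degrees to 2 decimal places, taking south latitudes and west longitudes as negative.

latitude -34.53°, longitude -135.60°

The arc subtends δ = 5319.2/6371.0088 = 0.834907 rad at the centre.
With φ₁ = -80.11° = -1.398183 rad and θ = 317.91° = 5.548576 rad:
Destination latitude: φ₂ = arcsin( sin φ₁ cos δ + cos φ₁ sin δ cos θ ) = arcsin(-0.566794) = -34.53°.
Then Δλ = atan2(-0.085337, 0.112876) = -0.647347 rad, from sin θ sin δ cos φ₁ over cos δ − sin φ₁ sin φ₂.
λ₂ = -98.51° + -37.09° = -135.60°.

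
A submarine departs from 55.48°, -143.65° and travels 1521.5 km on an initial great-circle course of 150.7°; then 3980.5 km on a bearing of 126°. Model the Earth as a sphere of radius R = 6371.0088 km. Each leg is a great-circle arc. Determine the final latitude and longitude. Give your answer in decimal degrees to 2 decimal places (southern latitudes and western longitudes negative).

Apply the spherical direct solution leg by leg, carrying full precision between legs.
Leg 1: from (55.48°, -143.65°), δ = 1521.5/6371.0088 = 0.238816 rad, θ = 150.7° → φ = 43.13°, λ = -134.52°.
Leg 2: from (43.13°, -134.52°), δ = 3980.5/6371.0088 = 0.624783 rad, θ = 126° → φ = 17.67°, λ = -104.74°.

latitude 17.67°, longitude -104.74°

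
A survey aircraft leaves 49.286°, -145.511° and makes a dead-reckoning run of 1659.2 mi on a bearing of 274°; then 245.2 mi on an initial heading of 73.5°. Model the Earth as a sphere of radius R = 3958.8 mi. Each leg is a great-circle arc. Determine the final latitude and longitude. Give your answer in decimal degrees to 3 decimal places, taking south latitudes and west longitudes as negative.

latitude 46.211°, longitude -175.846°

Apply the spherical direct solution leg by leg, carrying full precision between legs.
Leg 1: from (49.286°, -145.511°), δ = 1659.2/3958.8 = 0.419117 rad, θ = 274° → φ = 45.307°, λ = 179.234°.
Leg 2: from (45.307°, 179.234°), δ = 245.2/3958.8 = 0.061938 rad, θ = 73.5° → φ = 46.211°, λ = -175.846°.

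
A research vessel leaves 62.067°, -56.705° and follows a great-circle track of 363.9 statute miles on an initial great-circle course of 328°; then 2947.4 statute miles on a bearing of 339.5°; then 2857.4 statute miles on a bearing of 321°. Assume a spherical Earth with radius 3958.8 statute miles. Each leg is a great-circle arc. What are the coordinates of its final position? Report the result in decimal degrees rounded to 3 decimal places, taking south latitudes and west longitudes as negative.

Apply the spherical direct solution leg by leg, carrying full precision between legs.
Leg 1: from (62.067°, -56.705°), δ = 363.9/3958.8 = 0.091922 rad, θ = 328° → φ = 66.381°, λ = -63.678°.
Leg 2: from (66.381°, -63.678°), δ = 2947.4/3958.8 = 0.744519 rad, θ = 339.5° → φ = 68.141°, λ = 155.918°.
Leg 3: from (68.141°, 155.918°), δ = 2857.4/3958.8 = 0.721784 rad, θ = 321° → φ = 62.603°, λ = 40.557°.

latitude 62.603°, longitude 40.557°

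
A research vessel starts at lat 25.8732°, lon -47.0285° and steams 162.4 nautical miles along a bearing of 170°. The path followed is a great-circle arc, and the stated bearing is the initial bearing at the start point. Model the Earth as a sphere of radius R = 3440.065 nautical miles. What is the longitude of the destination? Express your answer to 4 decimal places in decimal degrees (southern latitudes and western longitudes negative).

longitude -46.5176°

The arc subtends δ = 162.4/3440.065 = 0.047208 rad at the centre.
With φ₁ = 25.8732° = 0.451573 rad and θ = 170° = 2.967060 rad:
sin φ₂ = sin φ₁ cos δ + cos φ₁ sin δ cos θ = (0.436381)(0.998886) + (0.899762)(0.047191)(-0.984808) = 0.394079
φ₂ = asin(0.394079) = 0.405066 rad = 23.2086°.
Δλ = atan2( sin θ sin δ cos φ₁ , cos δ − sin φ₁ sin φ₂ ) = atan2(0.007373, 0.826917) = 0.008916 rad = 0.5109°.
Hence λ₂ = -47.0285° + 0.5109° = -46.5176°.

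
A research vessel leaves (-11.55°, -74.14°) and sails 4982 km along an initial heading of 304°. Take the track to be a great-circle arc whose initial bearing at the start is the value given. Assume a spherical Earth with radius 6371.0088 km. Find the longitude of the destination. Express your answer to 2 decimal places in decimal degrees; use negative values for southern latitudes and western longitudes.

Central angle δ = d/R = 0.781980 rad.
Converting: φ₁ = -0.201586 rad, θ = 5.305801 rad.
Applying the spherical law of cosines for sides, sin φ₂ = sin φ₁ cos δ + cos φ₁ sin δ cos θ = 0.244013, so φ₂ = 14.12°.
For the longitude increment, Δλ = atan2( sin θ sin δ cos φ₁, cos δ − sin φ₁ sin φ₂ ) = atan2(-0.572381, 0.758377) = -37.04°.
λ₂ = λ₁ + Δλ = -111.18°.

longitude -111.18°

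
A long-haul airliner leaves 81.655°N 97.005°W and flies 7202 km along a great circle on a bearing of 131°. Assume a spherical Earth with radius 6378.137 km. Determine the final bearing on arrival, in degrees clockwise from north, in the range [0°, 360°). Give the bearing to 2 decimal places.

final bearing 173.32°

δ = 7202/6378.137 = 1.129170 rad (64.6967°).
With φ₁ = 81.655° = 1.425149 rad and θ = 131° = 2.286381 rad:
sin φ₂ = sin φ₁ cos δ + cos φ₁ sin δ cos θ = (0.989412)(0.427410) + (0.145133)(0.904058)(-0.656059) = 0.336804
φ₂ = asin(0.336804) = 0.343521 rad = 19.682°.
Then Δλ = atan2(0.099025, 0.094172) = 0.810509 rad, from sin θ sin δ cos φ₁ over cos δ − sin φ₁ sin φ₂.
λ₂ = -97.005° + 46.439° = -50.566°.
The forward bearing on arrival equals the back-azimuth from the destination plus 180°.
Back-azimuth from P₂ (19.68°, -50.57°) to P₁ (81.66°, -97.00°), with Δλ' = λ₁ − λ₂ = -46.44°: atan2( sin Δλ' cos φ₁ , cos φ₂ sin φ₁ − sin φ₂ cos φ₁ cos Δλ' ) = 353.32°.
Final bearing = (353.32° + 180°) mod 360° = 173.32°.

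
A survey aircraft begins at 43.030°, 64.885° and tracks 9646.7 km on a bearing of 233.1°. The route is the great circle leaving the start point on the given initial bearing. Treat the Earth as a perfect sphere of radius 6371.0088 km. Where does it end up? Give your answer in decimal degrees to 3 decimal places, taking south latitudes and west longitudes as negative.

latitude -23.551°, longitude 4.316°

δ = 9646.7/6371.0088 = 1.514156 rad (86.7547°).
Start latitude φ₁ = 0.751015 rad; initial bearing θ = 4.068362 rad.
Applying the spherical law of cosines for sides, sin φ₂ = sin φ₁ cos δ + cos φ₁ sin δ cos θ = -0.399571, so φ₂ = -23.551°.
Then Δλ = atan2(-0.583629, 0.329270) = -1.057134 rad, from sin θ sin δ cos φ₁ over cos δ − sin φ₁ sin φ₂.
λ₂ = 64.885° + -60.569° = 4.316°.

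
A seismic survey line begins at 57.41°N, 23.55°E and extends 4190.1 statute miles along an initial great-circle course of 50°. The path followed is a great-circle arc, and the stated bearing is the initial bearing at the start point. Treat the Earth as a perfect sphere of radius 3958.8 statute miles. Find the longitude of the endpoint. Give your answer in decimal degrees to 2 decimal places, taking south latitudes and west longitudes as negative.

Central angle δ = d/R = 1.058427 rad.
With φ₁ = 57.41° = 1.001994 rad and θ = 50° = 0.872665 rad:
sin φ₂ = sin φ₁ cos δ + cos φ₁ sin δ cos θ = (0.842546)(0.490244) + (0.538624)(0.871585)(0.642788) = 0.714814
φ₂ = asin(0.714814) = 0.796358 rad = 45.63°.
Δλ = atan2( sin θ sin δ cos φ₁ , cos δ − sin φ₁ sin φ₂ ) = atan2(0.359625, -0.112020) = 1.872763 rad = 107.30°.
Hence λ₂ = 23.55° + 107.30° = 130.85°.

longitude 130.85°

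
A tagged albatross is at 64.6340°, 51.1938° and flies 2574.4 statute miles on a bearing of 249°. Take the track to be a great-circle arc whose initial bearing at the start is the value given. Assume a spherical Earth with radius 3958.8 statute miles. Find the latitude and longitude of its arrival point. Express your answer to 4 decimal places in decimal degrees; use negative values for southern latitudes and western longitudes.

latitude 38.7720°, longitude 4.7282°

The arc subtends δ = 2574.4/3958.8 = 0.650298 rad at the centre.
With φ₁ = 64.6340° = 1.128076 rad and θ = 249° = 4.345870 rad:
Applying the spherical law of cosines for sides, sin φ₂ = sin φ₁ cos δ + cos φ₁ sin δ cos θ = 0.626223, so φ₂ = 38.7720°.
Δλ = atan2( sin θ sin δ cos φ₁ , cos δ − sin φ₁ sin φ₂ ) = atan2(-0.242136, 0.230055) = -0.810978 rad = -46.4656°.
λ₂ = 51.1938° + -46.4656° = 4.7282°.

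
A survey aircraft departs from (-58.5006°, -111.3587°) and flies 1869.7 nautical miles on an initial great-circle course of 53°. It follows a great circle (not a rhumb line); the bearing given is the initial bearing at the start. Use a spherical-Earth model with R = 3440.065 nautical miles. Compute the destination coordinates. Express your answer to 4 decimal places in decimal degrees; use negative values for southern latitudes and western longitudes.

latitude -34.5530°, longitude -81.2617°

δ = 1869.7/3440.065 = 0.543507 rad (31.1407°).
Start latitude φ₁ = -1.021028 rad; initial bearing θ = 0.925025 rad.
sin φ₂ = sin φ₁ cos δ + cos φ₁ sin δ cos θ = (-0.852646)(0.855900) + (0.522490)(0.517141)(0.601815) = -0.567169
φ₂ = asin(-0.567169) = -0.603064 rad = -34.5530°.
For the longitude increment, Δλ = atan2( sin θ sin δ cos φ₁, cos δ − sin φ₁ sin φ₂ ) = atan2(0.215792, 0.372306) = 30.0970°.
Hence λ₂ = -111.3587° + 30.0970° = -81.2617°.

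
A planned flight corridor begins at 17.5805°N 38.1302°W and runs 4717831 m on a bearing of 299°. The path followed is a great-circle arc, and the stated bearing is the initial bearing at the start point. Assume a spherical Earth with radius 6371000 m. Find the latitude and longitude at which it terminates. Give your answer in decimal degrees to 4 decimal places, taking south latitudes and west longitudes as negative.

latitude 32.3273°, longitude -82.4220°

δ = 4717831/6371000 = 0.740517 rad (42.4285°).
With φ₁ = 17.5805° = 0.306838 rad and θ = 299° = 5.218534 rad:
Applying the spherical law of cosines for sides, sin φ₂ = sin φ₁ cos δ + cos φ₁ sin δ cos θ = 0.534755, so φ₂ = 32.3273°.
Then Δλ = atan2(-0.562519, 0.576600) = -0.773037 rad, from sin θ sin δ cos φ₁ over cos δ − sin φ₁ sin φ₂.
λ₂ = -38.1302° + -44.2918° = -82.4220°.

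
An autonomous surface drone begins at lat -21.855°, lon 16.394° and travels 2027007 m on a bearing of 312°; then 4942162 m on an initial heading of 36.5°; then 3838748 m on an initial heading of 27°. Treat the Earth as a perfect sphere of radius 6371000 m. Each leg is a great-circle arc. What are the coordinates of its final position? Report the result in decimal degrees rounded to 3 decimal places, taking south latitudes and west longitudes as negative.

Apply the spherical direct solution leg by leg, carrying full precision between legs.
Leg 1: from (-21.855°, 16.394°), δ = 2027007/6371000 = 0.318162 rad, θ = 312° → φ = -9.166°, λ = 2.774°.
Leg 2: from (-9.166°, 2.774°), δ = 4942162/6371000 = 0.775728 rad, θ = 36.5° → φ = 26.230°, λ = 30.441°.
Leg 3: from (26.230°, 30.441°), δ = 3838748/6371000 = 0.602535 rad, θ = 27° → φ = 54.796°, λ = 56.948°.

latitude 54.796°, longitude 56.948°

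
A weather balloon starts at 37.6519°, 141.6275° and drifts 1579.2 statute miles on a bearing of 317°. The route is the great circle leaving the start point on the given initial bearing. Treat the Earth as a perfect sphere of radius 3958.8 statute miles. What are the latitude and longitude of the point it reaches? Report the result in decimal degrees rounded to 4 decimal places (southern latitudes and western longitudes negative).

latitude 51.9811°, longitude 116.1547°

Central angle δ = d/R = 0.398909 rad.
Converting: φ₁ = 0.657150 rad, θ = 5.532694 rad.
Applying the spherical law of cosines for sides, sin φ₂ = sin φ₁ cos δ + cos φ₁ sin δ cos θ = 0.787807, so φ₂ = 51.9811°.
Then Δλ = atan2(-0.209729, 0.440243) = -0.444584 rad, from sin θ sin δ cos φ₁ over cos δ − sin φ₁ sin φ₂.
λ₂ = λ₁ + Δλ = 116.1547°.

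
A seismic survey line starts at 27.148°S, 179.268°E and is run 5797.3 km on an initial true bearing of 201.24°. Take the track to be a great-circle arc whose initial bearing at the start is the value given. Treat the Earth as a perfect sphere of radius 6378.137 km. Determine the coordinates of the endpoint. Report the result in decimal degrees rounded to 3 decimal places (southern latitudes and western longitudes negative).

Central angle δ = d/R = 0.908933 rad.
Start latitude φ₁ = -0.473822 rad; initial bearing θ = 3.512301 rad.
Applying the spherical law of cosines for sides, sin φ₂ = sin φ₁ cos δ + cos φ₁ sin δ cos θ = -0.934690, so φ₂ = -69.178°.
Then Δλ = atan2(-0.254296, 0.188097) = -0.933934 rad, from sin θ sin δ cos φ₁ over cos δ − sin φ₁ sin φ₂.
λ₂ = λ₁ + Δλ = 125.758°.

latitude -69.178°, longitude 125.758°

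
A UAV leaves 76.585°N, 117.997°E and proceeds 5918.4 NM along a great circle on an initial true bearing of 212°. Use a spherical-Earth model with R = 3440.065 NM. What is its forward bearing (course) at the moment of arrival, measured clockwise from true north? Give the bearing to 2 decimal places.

Central angle δ = d/R = 1.720433 rad.
Start latitude φ₁ = 1.336660 rad; initial bearing θ = 3.700098 rad.
Applying the spherical law of cosines for sides, sin φ₂ = sin φ₁ cos δ + cos φ₁ sin δ cos θ = -0.339562, so φ₂ = -19.850°.
For the longitude increment, Δλ = atan2( sin θ sin δ cos φ₁, cos δ − sin φ₁ sin φ₂ ) = atan2(-0.121569, 0.181218) = -33.855°.
λ₂ = λ₁ + Δλ = 84.142°.
The forward bearing on arrival equals the back-azimuth from the destination plus 180°.
Back-azimuth from P₂ (-19.85°, 84.14°) to P₁ (76.58°, 118.00°), with Δλ' = λ₁ − λ₂ = 33.86°: atan2( sin Δλ' cos φ₁ , cos φ₂ sin φ₁ − sin φ₂ cos φ₁ cos Δλ' ) = 7.51°.
Final bearing = (7.51° + 180°) mod 360° = 187.51°.

final bearing 187.51°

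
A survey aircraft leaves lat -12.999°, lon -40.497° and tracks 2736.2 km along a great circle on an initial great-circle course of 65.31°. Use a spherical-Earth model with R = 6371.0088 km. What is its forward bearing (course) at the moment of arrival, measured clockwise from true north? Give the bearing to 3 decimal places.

The arc subtends δ = 2736.2/6371.0088 = 0.429477 rad at the centre.
Start latitude φ₁ = -0.226875 rad; initial bearing θ = 1.139875 rad.
sin φ₂ = sin φ₁ cos δ + cos φ₁ sin δ cos θ = (-0.224934)(0.909184) + (0.974374)(0.416395)(0.417709) = -0.035032
φ₂ = asin(-0.035032) = -0.035039 rad = -2.008°.
Δλ = atan2( sin θ sin δ cos φ₁ , cos δ − sin φ₁ sin φ₂ ) = atan2(0.368634, 0.901304) = 0.388241 rad = 22.245°.
λ₂ = -40.497° + 22.245° = -18.252°.
The forward bearing on arrival equals the back-azimuth from the destination plus 180°.
Back-azimuth from P₂ (-2.008°, -18.252°) to P₁ (-12.999°, -40.497°), with Δλ' = λ₁ − λ₂ = -22.245°: atan2( sin Δλ' cos φ₁ , cos φ₂ sin φ₁ − sin φ₂ cos φ₁ cos Δλ' ) = 242.355°.
Final bearing = (242.355° + 180°) mod 360° = 62.355°.

final bearing 62.355°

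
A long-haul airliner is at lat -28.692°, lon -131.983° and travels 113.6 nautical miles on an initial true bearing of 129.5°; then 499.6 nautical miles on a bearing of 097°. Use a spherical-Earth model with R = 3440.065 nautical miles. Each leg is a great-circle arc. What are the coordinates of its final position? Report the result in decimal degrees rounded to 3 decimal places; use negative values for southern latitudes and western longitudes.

Apply the spherical direct solution leg by leg, carrying full precision between legs.
Leg 1: from (-28.692°, -131.983°), δ = 113.6/3440.065 = 0.033023 rad, θ = 129.5° → φ = -29.885°, λ = -130.299°.
Leg 2: from (-29.885°, -130.299°), δ = 499.6/3440.065 = 0.145230 rad, θ = 97° → φ = -30.551°, λ = -120.698°.

latitude -30.551°, longitude -120.698°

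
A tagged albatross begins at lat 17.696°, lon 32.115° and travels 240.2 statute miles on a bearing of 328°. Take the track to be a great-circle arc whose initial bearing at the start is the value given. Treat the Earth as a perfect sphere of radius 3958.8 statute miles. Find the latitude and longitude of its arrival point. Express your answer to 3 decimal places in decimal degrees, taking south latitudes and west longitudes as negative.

Angular distance δ = d/R = 240.2 / 3958.8 = 0.060675 rad.
With φ₁ = 17.696° = 0.308853 rad and θ = 328° = 5.724680 rad:
sin φ₂ = sin φ₁ cos δ + cos φ₁ sin δ cos θ = (0.303967)(0.998160) + (0.952683)(0.060638)(0.848048) = 0.352398
φ₂ = asin(0.352398) = 0.360132 rad = 20.634°.
For the longitude increment, Δλ = atan2( sin θ sin δ cos φ₁, cos δ − sin φ₁ sin φ₂ ) = atan2(-0.030613, 0.891043) = -1.968°.
λ₂ = λ₁ + Δλ = 30.147°.

latitude 20.634°, longitude 30.147°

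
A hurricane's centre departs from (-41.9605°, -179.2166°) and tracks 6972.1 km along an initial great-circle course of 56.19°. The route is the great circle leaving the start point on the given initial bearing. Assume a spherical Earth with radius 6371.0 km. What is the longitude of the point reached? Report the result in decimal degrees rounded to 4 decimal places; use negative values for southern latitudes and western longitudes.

Central angle δ = d/R = 1.094349 rad.
Start latitude φ₁ = -0.732349 rad; initial bearing θ = 0.980701 rad.
sin φ₂ = sin φ₁ cos δ + cos φ₁ sin δ cos θ = (-0.668618)(0.458625) + (0.743606)(0.888630)(0.556441) = 0.061046
φ₂ = asin(0.061046) = 0.061084 rad = 3.4999°.
Then Δλ = atan2(0.549043, 0.499441) = 0.832671 rad, from sin θ sin δ cos φ₁ over cos δ − sin φ₁ sin φ₂.
λ₂ = λ₁ + Δλ = -131.5081°.

longitude -131.5081°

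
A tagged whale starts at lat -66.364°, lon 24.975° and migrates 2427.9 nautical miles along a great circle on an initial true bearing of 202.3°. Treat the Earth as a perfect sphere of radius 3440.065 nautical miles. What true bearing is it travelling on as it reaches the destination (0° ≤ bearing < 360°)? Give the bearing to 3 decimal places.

δ = 2427.9/3440.065 = 0.705772 rad (40.4377°).
With φ₁ = -66.364° = -1.158270 rad and θ = 202.3° = 3.530801 rad:
Destination latitude: φ₂ = arcsin( sin φ₁ cos δ + cos φ₁ sin δ cos θ ) = arcsin(-0.937862) = -69.695°.
Then Δλ = atan2(-0.098677, -0.098074) = -2.353130 rad, from sin θ sin δ cos φ₁ over cos δ − sin φ₁ sin φ₂.
Hence λ₂ = 24.975° + -134.824° = -109.849°.
The forward bearing on arrival equals the back-azimuth from the destination plus 180°.
Back-azimuth from P₂ (-69.695°, -109.849°) to P₁ (-66.364°, 24.975°), with Δλ' = λ₁ − λ₂ = 134.824°: atan2( sin Δλ' cos φ₁ , cos φ₂ sin φ₁ − sin φ₂ cos φ₁ cos Δλ' ) = 153.997°.
Final bearing = (153.997° + 180°) mod 360° = 333.997°.

final bearing 333.997°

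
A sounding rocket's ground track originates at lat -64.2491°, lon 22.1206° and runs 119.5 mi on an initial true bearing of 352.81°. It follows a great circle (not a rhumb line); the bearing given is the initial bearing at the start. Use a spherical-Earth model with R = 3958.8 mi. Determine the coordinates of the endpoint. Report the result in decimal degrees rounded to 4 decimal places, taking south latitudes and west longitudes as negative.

The arc subtends δ = 119.5/3958.8 = 0.030186 rad at the centre.
Start latitude φ₁ = -1.121358 rad; initial bearing θ = 6.157696 rad.
sin φ₂ = sin φ₁ cos δ + cos φ₁ sin δ cos θ = (-0.900691)(0.999544) + (0.434459)(0.030181)(0.992137) = -0.887272
φ₂ = asin(-0.887272) = -1.091396 rad = -62.5324°.
Δλ = atan2( sin θ sin δ cos φ₁ , cos δ − sin φ₁ sin φ₂ ) = atan2(-0.001641, 0.200386) = -0.008190 rad = -0.4692°.
Hence λ₂ = 22.1206° + -0.4692° = 21.6514°.

latitude -62.5324°, longitude 21.6514°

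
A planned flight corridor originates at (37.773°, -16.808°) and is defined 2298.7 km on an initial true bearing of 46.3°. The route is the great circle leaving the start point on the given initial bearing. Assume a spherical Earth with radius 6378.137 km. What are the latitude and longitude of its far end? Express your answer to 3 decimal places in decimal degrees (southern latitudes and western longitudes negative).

The arc subtends δ = 2298.7/6378.137 = 0.360403 rad at the centre.
Converting: φ₁ = 0.659263 rad, θ = 0.808087 rad.
Destination latitude: φ₂ = arcsin( sin φ₁ cos δ + cos φ₁ sin δ cos θ ) = arcsin(0.765766) = 49.975°.
Δλ = atan2( sin θ sin δ cos φ₁ , cos δ − sin φ₁ sin φ₂ ) = atan2(0.201528, 0.466696) = 0.407631 rad = 23.356°.
Hence λ₂ = -16.808° + 23.356° = 6.548°.

latitude 49.975°, longitude 6.548°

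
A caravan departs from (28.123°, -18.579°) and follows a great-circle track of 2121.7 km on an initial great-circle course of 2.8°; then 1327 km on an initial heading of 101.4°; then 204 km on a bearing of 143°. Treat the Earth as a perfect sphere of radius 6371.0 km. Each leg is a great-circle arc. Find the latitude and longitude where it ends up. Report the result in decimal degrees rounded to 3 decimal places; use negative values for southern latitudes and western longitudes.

Apply the spherical direct solution leg by leg, carrying full precision between legs.
Leg 1: from (28.123°, -18.579°), δ = 2121.7/6371 = 0.333025 rad, θ = 2.8° → φ = 47.175°, λ = -17.233°.
Leg 2: from (47.175°, -17.233°), δ = 1327/6371 = 0.208288 rad, θ = 101.4° → φ = 43.614°, λ = -0.974°.
Leg 3: from (43.614°, -0.974°), δ = 204/6371 = 0.032020 rad, θ = 143° → φ = 42.139°, λ = 0.515°.

latitude 42.139°, longitude 0.515°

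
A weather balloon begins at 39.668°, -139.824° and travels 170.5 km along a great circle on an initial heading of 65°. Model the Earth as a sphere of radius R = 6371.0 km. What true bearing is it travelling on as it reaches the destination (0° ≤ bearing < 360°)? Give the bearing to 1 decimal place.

Angular distance δ = d/R = 170.5 / 6371 = 0.026762 rad.
Converting: φ₁ = 0.692337 rad, θ = 1.134464 rad.
sin φ₂ = sin φ₁ cos δ + cos φ₁ sin δ cos θ = (0.638338)(0.999642) + (0.769756)(0.026759)(0.422618) = 0.646814
φ₂ = asin(0.646814) = 0.703400 rad = 40.302°.
Δλ = atan2( sin θ sin δ cos φ₁ , cos δ − sin φ₁ sin φ₂ ) = atan2(0.018668, 0.586756) = 0.031805 rad = 1.822°.
λ₂ = -139.824° + 1.822° = -138.002°.
The forward bearing on arrival equals the back-azimuth from the destination plus 180°.
Back-azimuth from P₂ (40.3°, -138.0°) to P₁ (39.7°, -139.8°), with Δλ' = λ₁ − λ₂ = -1.8°: atan2( sin Δλ' cos φ₁ , cos φ₂ sin φ₁ − sin φ₂ cos φ₁ cos Δλ' ) = 246.2°.
Final bearing = (246.2° + 180°) mod 360° = 66.2°.

final bearing 66.2°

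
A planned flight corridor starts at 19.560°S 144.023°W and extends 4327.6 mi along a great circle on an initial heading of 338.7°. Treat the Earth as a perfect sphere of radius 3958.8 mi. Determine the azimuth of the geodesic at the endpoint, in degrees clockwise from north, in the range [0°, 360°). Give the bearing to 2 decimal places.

final bearing 333.97°

δ = 4327.6/3958.8 = 1.093160 rad (62.6334°).
Converting: φ₁ = -0.341386 rad, θ = 5.911430 rad.
sin φ₂ = sin φ₁ cos δ + cos φ₁ sin δ cos θ = (-0.334794)(0.459682) + (0.942291)(0.888084)(0.931691) = 0.625772
φ₂ = asin(0.625772) = 0.676121 rad = 38.739°.
For the longitude increment, Δλ = atan2( sin θ sin δ cos φ₁, cos δ − sin φ₁ sin φ₂ ) = atan2(-0.303981, 0.669186) = -24.430°.
λ₂ = -144.023° + -24.430° = -168.453°.
The forward bearing on arrival equals the back-azimuth from the destination plus 180°.
Back-azimuth from P₂ (38.74°, -168.45°) to P₁ (-19.56°, -144.02°), with Δλ' = λ₁ − λ₂ = 24.43°: atan2( sin Δλ' cos φ₁ , cos φ₂ sin φ₁ − sin φ₂ cos φ₁ cos Δλ' ) = 153.97°.
Final bearing = (153.97° + 180°) mod 360° = 333.97°.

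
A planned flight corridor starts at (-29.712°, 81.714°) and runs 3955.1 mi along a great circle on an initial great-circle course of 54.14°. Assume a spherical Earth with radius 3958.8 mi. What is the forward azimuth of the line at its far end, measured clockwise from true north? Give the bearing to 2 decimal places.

final bearing 45.48°

The arc subtends δ = 3955.1/3958.8 = 0.999065 rad at the centre.
With φ₁ = -29.712° = -0.518572 rad and θ = 54.14° = 0.944921 rad:
sin φ₂ = sin φ₁ cos δ + cos φ₁ sin δ cos θ = (-0.495641)(0.541089) + (0.868528)(0.840966)(0.585807) = 0.159689
φ₂ = asin(0.159689) = 0.160376 rad = 9.189°.
Δλ = atan2( sin θ sin δ cos φ₁ , cos δ − sin φ₁ sin φ₂ ) = atan2(0.591955, 0.620237) = 0.762071 rad = 43.663°.
λ₂ = 81.714° + 43.663° = 125.377°.
The forward bearing on arrival equals the back-azimuth from the destination plus 180°.
Back-azimuth from P₂ (9.19°, 125.38°) to P₁ (-29.71°, 81.71°), with Δλ' = λ₁ − λ₂ = -43.66°: atan2( sin Δλ' cos φ₁ , cos φ₂ sin φ₁ − sin φ₂ cos φ₁ cos Δλ' ) = 225.48°.
Final bearing = (225.48° + 180°) mod 360° = 45.48°.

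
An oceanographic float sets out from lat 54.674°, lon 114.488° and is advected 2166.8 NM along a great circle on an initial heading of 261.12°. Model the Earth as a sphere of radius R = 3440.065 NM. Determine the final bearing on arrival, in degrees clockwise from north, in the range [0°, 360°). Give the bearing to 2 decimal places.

final bearing 225.95°

Central angle δ = d/R = 0.629872 rad.
With φ₁ = 54.674° = 0.954241 rad and θ = 261.12° = 4.557404 rad:
Applying the spherical law of cosines for sides, sin φ₂ = sin φ₁ cos δ + cos φ₁ sin δ cos θ = 0.606734, so φ₂ = 37.354°.
Δλ = atan2( sin θ sin δ cos φ₁ , cos δ − sin φ₁ sin φ₂ ) = atan2(-0.336518, 0.313083) = -0.821457 rad = -47.066°.
λ₂ = 114.488° + -47.066° = 67.422°.
The forward bearing on arrival equals the back-azimuth from the destination plus 180°.
Back-azimuth from P₂ (37.35°, 67.42°) to P₁ (54.67°, 114.49°), with Δλ' = λ₁ − λ₂ = 47.07°: atan2( sin Δλ' cos φ₁ , cos φ₂ sin φ₁ − sin φ₂ cos φ₁ cos Δλ' ) = 45.95°.
Final bearing = (45.95° + 180°) mod 360° = 225.95°.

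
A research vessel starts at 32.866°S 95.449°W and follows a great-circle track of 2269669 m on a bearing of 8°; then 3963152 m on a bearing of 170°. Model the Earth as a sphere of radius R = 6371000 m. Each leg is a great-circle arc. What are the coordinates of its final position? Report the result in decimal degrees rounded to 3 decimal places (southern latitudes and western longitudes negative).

latitude -47.525°, longitude -83.980°

Apply the spherical direct solution leg by leg, carrying full precision between legs.
Leg 1: from (-32.866°, -95.449°), δ = 2269669/6371000 = 0.356250 rad, θ = 8° → φ = -12.622°, λ = -92.598°.
Leg 2: from (-12.622°, -92.598°), δ = 3963152/6371000 = 0.622061 rad, θ = 170° → φ = -47.525°, λ = -83.980°.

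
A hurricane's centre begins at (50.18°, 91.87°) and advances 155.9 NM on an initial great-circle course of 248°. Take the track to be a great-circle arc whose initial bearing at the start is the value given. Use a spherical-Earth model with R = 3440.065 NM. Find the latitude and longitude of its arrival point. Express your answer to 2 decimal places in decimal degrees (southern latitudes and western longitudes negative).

latitude 49.15°, longitude 88.19°

Central angle δ = d/R = 0.045319 rad.
Converting: φ₁ = 0.875806 rad, θ = 4.328417 rad.
Destination latitude: φ₂ = arcsin( sin φ₁ cos δ + cos φ₁ sin δ cos θ ) = arcsin(0.756404) = 49.15°.
For the longitude increment, Δλ = atan2( sin θ sin δ cos φ₁, cos δ − sin φ₁ sin φ₂ ) = atan2(-0.026899, 0.418010) = -3.68°.
λ₂ = 91.87° + -3.68° = 88.19°.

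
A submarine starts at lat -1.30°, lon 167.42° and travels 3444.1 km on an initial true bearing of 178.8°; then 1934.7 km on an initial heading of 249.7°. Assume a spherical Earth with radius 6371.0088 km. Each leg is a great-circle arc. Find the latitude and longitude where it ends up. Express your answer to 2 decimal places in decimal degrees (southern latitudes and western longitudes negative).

Apply the spherical direct solution leg by leg, carrying full precision between legs.
Leg 1: from (-1.30°, 167.42°), δ = 3444.1/6371.0088 = 0.540589 rad, θ = 178.8° → φ = -32.27°, λ = 168.15°.
Leg 2: from (-32.27°, 168.15°), δ = 1934.7/6371.0088 = 0.303672 rad, θ = 249.7° → φ = -36.67°, λ = 147.69°.

latitude -36.67°, longitude 147.69°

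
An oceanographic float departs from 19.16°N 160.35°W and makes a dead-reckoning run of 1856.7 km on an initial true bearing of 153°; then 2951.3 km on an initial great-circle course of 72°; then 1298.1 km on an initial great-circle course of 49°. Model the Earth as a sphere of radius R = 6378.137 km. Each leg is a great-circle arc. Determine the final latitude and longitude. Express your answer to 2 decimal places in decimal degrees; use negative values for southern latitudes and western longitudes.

Apply the spherical direct solution leg by leg, carrying full precision between legs.
Leg 1: from (19.16°, -160.35°), δ = 1856.7/6378.137 = 0.291104 rad, θ = 153° → φ = 4.18°, λ = -152.84°.
Leg 2: from (4.18°, -152.84°), δ = 2951.3/6378.137 = 0.462721 rad, θ = 72° → φ = 11.70°, λ = -127.15°.
Leg 3: from (11.70°, -127.15°), δ = 1298.1/6378.137 = 0.203523 rad, θ = 49° → φ = 19.17°, λ = -117.86°.

latitude 19.17°, longitude -117.86°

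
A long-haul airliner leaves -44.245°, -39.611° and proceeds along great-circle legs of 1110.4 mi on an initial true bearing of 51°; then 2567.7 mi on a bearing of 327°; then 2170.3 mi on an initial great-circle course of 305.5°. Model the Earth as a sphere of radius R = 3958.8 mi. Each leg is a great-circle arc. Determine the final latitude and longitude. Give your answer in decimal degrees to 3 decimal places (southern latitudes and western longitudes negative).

latitude 17.088°, longitude -70.297°

Apply the spherical direct solution leg by leg, carrying full precision between legs.
Leg 1: from (-44.245°, -39.611°), δ = 1110.4/3958.8 = 0.280489 rad, θ = 51° → φ = -33.070°, λ = -24.735°.
Leg 2: from (-33.070°, -24.735°), δ = 2567.7/3958.8 = 0.648606 rad, θ = 327° → φ = -0.590°, λ = -43.945°.
Leg 3: from (-0.590°, -43.945°), δ = 2170.3/3958.8 = 0.548222 rad, θ = 305.5° → φ = 17.088°, λ = -70.297°.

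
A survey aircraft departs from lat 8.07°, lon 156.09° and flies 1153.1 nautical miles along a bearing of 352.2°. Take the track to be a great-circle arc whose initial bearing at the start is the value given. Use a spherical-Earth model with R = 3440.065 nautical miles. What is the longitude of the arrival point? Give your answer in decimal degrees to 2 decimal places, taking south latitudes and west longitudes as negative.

Central angle δ = d/R = 0.335197 rad.
Start latitude φ₁ = 0.140848 rad; initial bearing θ = 6.147050 rad.
Applying the spherical law of cosines for sides, sin φ₂ = sin φ₁ cos δ + cos φ₁ sin δ cos θ = 0.455254, so φ₂ = 27.08°.
Then Δλ = atan2(-0.044202, 0.880436) = -0.050163 rad, from sin θ sin δ cos φ₁ over cos δ − sin φ₁ sin φ₂.
Hence λ₂ = 156.09° + -2.87° = 153.22°.

longitude 153.22°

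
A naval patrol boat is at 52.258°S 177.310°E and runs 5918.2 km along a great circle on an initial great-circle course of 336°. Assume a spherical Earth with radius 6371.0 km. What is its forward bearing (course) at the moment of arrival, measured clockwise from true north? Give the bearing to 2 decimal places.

Central angle δ = d/R = 0.928928 rad.
Converting: φ₁ = -0.912074 rad, θ = 5.864306 rad.
Applying the spherical law of cosines for sides, sin φ₂ = sin φ₁ cos δ + cos φ₁ sin δ cos θ = -0.025534, so φ₂ = -1.463°.
For the longitude increment, Δλ = atan2( sin θ sin δ cos φ₁, cos δ − sin φ₁ sin φ₂ ) = atan2(-0.199417, 0.578501) = -19.020°.
λ₂ = λ₁ + Δλ = 158.290°.
The forward bearing on arrival equals the back-azimuth from the destination plus 180°.
Back-azimuth from P₂ (-1.46°, 158.29°) to P₁ (-52.26°, 177.31°), with Δλ' = λ₁ − λ₂ = 19.02°: atan2( sin Δλ' cos φ₁ , cos φ₂ sin φ₁ − sin φ₂ cos φ₁ cos Δλ' ) = 165.58°.
Final bearing = (165.58° + 180°) mod 360° = 345.58°.

final bearing 345.58°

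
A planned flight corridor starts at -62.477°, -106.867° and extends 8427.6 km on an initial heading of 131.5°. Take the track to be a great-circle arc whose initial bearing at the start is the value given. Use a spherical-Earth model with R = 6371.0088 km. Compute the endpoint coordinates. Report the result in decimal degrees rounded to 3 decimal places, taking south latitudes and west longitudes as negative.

δ = 8427.6/6371.0088 = 1.322805 rad (75.7911°).
Start latitude φ₁ = -1.090429 rad; initial bearing θ = 2.295108 rad.
Applying the spherical law of cosines for sides, sin φ₂ = sin φ₁ cos δ + cos φ₁ sin δ cos θ = -0.514510, so φ₂ = -30.965°.
For the longitude increment, Δλ = atan2( sin θ sin δ cos φ₁, cos δ − sin φ₁ sin φ₂ ) = atan2(0.335508, -0.210823) = 122.144°.
λ₂ = -106.867° + 122.144° = 15.277°.

latitude -30.965°, longitude 15.277°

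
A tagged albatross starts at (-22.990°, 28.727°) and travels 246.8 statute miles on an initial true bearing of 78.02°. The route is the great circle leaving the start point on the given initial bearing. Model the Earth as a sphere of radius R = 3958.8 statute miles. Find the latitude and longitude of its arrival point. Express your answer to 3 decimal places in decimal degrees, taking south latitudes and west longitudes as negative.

latitude -22.204°, longitude 32.501°

δ = 246.8/3958.8 = 0.062342 rad (3.5719°).
Start latitude φ₁ = -0.401251 rad; initial bearing θ = 1.361706 rad.
sin φ₂ = sin φ₁ cos δ + cos φ₁ sin δ cos θ = (-0.390570)(0.998057) + (0.920573)(0.062302)(0.207570) = -0.377907
φ₂ = asin(-0.377907) = -0.387534 rad = -22.204°.
Then Δλ = atan2(0.056104, 0.850458) = 0.065874 rad, from sin θ sin δ cos φ₁ over cos δ − sin φ₁ sin φ₂.
Hence λ₂ = 28.727° + 3.774° = 32.501°.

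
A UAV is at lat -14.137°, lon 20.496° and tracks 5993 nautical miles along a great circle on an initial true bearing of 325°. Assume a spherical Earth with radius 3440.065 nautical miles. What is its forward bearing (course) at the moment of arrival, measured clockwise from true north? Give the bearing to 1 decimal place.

final bearing 280.7°

The arc subtends δ = 5993/3440.065 = 1.742118 rad at the centre.
With φ₁ = -14.137° = -0.246737 rad and θ = 325° = 5.672320 rad:
Destination latitude: φ₂ = arcsin( sin φ₁ cos δ + cos φ₁ sin δ cos θ ) = arcsin(0.824354) = 55.523°.
Δλ = atan2( sin θ sin δ cos φ₁ , cos δ − sin φ₁ sin φ₂ ) = atan2(-0.548063, 0.030856) = -1.514555 rad = -86.778°.
Hence λ₂ = 20.496° + -86.778° = -66.282°.
The forward bearing on arrival equals the back-azimuth from the destination plus 180°.
Back-azimuth from P₂ (55.5°, -66.3°) to P₁ (-14.1°, 20.5°), with Δλ' = λ₁ − λ₂ = 86.8°: atan2( sin Δλ' cos φ₁ , cos φ₂ sin φ₁ − sin φ₂ cos φ₁ cos Δλ' ) = 100.7°.
Final bearing = (100.7° + 180°) mod 360° = 280.7°.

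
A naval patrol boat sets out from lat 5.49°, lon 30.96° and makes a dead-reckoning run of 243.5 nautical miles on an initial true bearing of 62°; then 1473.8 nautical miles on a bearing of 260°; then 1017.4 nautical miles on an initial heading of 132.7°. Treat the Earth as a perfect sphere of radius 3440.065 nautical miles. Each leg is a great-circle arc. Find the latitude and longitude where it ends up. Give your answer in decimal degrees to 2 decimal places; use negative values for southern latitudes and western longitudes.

Apply the spherical direct solution leg by leg, carrying full precision between legs.
Leg 1: from (5.49°, 30.96°), δ = 243.5/3440.065 = 0.070784 rad, θ = 62° → φ = 7.38°, λ = 34.57°.
Leg 2: from (7.38°, 34.57°), δ = 1473.8/3440.065 = 0.428422 rad, θ = 260° → φ = 2.60°, λ = 10.39°.
Leg 3: from (2.60°, 10.39°), δ = 1017.4/3440.065 = 0.295750 rad, θ = 132.7° → φ = -8.86°, λ = 22.91°.

latitude -8.86°, longitude 22.91°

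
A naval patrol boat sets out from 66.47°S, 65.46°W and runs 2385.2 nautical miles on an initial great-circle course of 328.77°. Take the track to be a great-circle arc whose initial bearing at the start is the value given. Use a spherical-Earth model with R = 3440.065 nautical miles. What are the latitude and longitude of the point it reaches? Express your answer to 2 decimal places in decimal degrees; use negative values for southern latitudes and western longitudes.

δ = 2385.2/3440.065 = 0.693359 rad (39.7265°).
Converting: φ₁ = -1.160120 rad, θ = 5.738119 rad.
Applying the spherical law of cosines for sides, sin φ₂ = sin φ₁ cos δ + cos φ₁ sin δ cos θ = -0.486971, so φ₂ = -29.14°.
For the longitude increment, Δλ = atan2( sin θ sin δ cos φ₁, cos δ − sin φ₁ sin φ₂ ) = atan2(-0.132292, 0.322624) = -22.30°.
λ₂ = λ₁ + Δλ = -87.76°.

latitude -29.14°, longitude -87.76°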